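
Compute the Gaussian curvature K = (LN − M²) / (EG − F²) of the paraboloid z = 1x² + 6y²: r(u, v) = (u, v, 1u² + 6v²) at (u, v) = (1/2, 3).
K = 6/421201

Coefficients of the first fundamental form: E = 4*u^2 + 1, F = 24*u*v, G = 144*v^2 + 1.
Coefficients of the second fundamental form: L = 2/sqrt(4*u^2 + 144*v^2 + 1), M = 0, N = 12/sqrt(4*u^2 + 144*v^2 + 1).
Assemble K = (LN − M²)/(EG − F²) = 24/(16*u^4 + 1152*u^2*v^2 + 8*u^2 + 20736*v^4 + 288*v^2 + 1). At (u, v) = (1/2, 3): K = 6/421201.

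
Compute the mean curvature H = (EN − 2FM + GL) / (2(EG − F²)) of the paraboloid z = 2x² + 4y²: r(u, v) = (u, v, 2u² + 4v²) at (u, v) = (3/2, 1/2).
H = 182*sqrt(53)/2809

With E = 16*u^2 + 1, F = 32*u*v, G = 64*v^2 + 1, L = 4/sqrt(16*u^2 + 64*v^2 + 1), M = 0, N = 8/sqrt(16*u^2 + 64*v^2 + 1), assemble
  H = (EN − 2FM + GL) / (2(EG − F²)) = 2*(32*u^2 + 64*v^2 + 3)/(16*u^2 + 64*v^2 + 1)^(3/2).
At (u, v) = (3/2, 1/2): H = 182*sqrt(53)/2809.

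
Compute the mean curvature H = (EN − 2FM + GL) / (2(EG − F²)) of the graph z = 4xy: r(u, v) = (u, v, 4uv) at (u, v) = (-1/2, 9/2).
H = 144*sqrt(329)/108241

With E = 16*v^2 + 1, F = 16*u*v, G = 16*u^2 + 1, L = 0, M = 4/sqrt(16*u^2 + 16*v^2 + 1), N = 0, assemble
  H = (EN − 2FM + GL) / (2(EG − F²)) = -64*u*v/(16*u^2 + 16*v^2 + 1)^(3/2).
At (u, v) = (-1/2, 9/2): H = 144*sqrt(329)/108241.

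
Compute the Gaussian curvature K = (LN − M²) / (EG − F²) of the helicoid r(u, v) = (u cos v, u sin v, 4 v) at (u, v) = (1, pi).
K = -16/289

Coefficients of the first fundamental form: E = 1, F = 0, G = u^2 + 16.
Coefficients of the second fundamental form: L = 0, M = -4/sqrt(u^2 + 16), N = 0.
Assemble K = (LN − M²)/(EG − F²) = -16/(u^2 + 16)^2. At (u, v) = (1, pi): K = -16/289.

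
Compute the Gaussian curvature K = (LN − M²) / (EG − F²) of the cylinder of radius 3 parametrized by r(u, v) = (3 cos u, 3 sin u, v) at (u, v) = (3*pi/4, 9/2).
K = 0

Coefficients of the first fundamental form: E = 9, F = 0, G = 1.
Coefficients of the second fundamental form: L = -3, M = 0, N = 0.
Assemble K = (LN − M²)/(EG − F²) = 0. At (u, v) = (3*pi/4, 9/2): K = 0.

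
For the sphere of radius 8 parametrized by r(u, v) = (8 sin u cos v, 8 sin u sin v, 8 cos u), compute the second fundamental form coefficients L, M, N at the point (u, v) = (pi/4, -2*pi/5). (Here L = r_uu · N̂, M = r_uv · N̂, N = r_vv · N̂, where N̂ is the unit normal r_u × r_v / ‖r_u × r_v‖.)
L = -8;  M = 0;  N = -4

Compute the unit normal N̂(u, v) = (sin(u)^2*cos(v)/Abs(sin(u)), sin(u)^2*sin(v)/Abs(sin(u)), sin(2*u)/(2*Abs(sin(u)))), and the second partials r_uu, r_uv, r_vv. Take dot products:
  L(u, v) = r_uu · N̂ = -8*sin(u)/Abs(sin(u)),
  M(u, v) = r_uv · N̂ = 0,
  N(u, v) = r_vv · N̂ = -8*sin(u)^3/Abs(sin(u)).
Evaluating at (u, v) = (pi/4, -2*pi/5):
  L = -8, M = 0, N = -4.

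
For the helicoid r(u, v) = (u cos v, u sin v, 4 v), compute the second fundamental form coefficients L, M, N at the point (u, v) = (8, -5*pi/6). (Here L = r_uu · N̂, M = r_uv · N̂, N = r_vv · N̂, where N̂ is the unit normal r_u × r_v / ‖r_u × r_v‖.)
L = 0;  M = -sqrt(5)/5;  N = 0

Compute the unit normal N̂(u, v) = (4*sin(v)/sqrt(u^2 + 16), -4*cos(v)/sqrt(u^2 + 16), u/sqrt(u^2 + 16)), and the second partials r_uu, r_uv, r_vv. Take dot products:
  L(u, v) = r_uu · N̂ = 0,
  M(u, v) = r_uv · N̂ = -4/sqrt(u^2 + 16),
  N(u, v) = r_vv · N̂ = 0.
Evaluating at (u, v) = (8, -5*pi/6):
  L = 0, M = -sqrt(5)/5, N = 0.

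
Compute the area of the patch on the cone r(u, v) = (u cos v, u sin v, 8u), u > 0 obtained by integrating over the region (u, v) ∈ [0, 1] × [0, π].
Area = sqrt(65)*pi/2

Area = ∫∫ √(EG − F²) du dv with √(EG − F²) = sqrt(65)*Abs(u). Integrating over [0, 1] × [0, π] gives sqrt(65)*pi/2.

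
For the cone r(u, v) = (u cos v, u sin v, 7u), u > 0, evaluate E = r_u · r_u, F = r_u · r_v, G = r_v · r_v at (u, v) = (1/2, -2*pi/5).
E = 50;  F = 0;  G = 1/4

Partials: r_u = (cos(v), sin(v), 7), r_v = (-u*sin(v), u*cos(v), 0). As functions of (u, v):
  E = r_u · r_u = 50,
  F = r_u · r_v = 0,
  G = r_v · r_v = u^2.
Evaluating at (u, v) = (1/2, -2*pi/5): E = 50, F = 0, G = 1/4.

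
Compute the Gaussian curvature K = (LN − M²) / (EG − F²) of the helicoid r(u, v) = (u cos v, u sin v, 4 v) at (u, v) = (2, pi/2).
K = -1/25

Coefficients of the first fundamental form: E = 1, F = 0, G = u^2 + 16.
Coefficients of the second fundamental form: L = 0, M = -4/sqrt(u^2 + 16), N = 0.
Assemble K = (LN − M²)/(EG − F²) = -16/(u^2 + 16)^2. At (u, v) = (2, pi/2): K = -1/25.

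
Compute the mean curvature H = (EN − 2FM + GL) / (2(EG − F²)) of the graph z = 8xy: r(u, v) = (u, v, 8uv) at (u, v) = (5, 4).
H = -2048*sqrt(105)/275625

With E = 64*v^2 + 1, F = 64*u*v, G = 64*u^2 + 1, L = 0, M = 8/sqrt(64*u^2 + 64*v^2 + 1), N = 0, assemble
  H = (EN − 2FM + GL) / (2(EG − F²)) = -512*u*v/(64*u^2 + 64*v^2 + 1)^(3/2).
At (u, v) = (5, 4): H = -2048*sqrt(105)/275625.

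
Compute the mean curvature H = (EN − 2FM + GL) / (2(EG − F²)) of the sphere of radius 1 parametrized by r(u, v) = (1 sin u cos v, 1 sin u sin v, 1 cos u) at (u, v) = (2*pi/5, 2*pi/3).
H = -1

With E = 1, F = 0, G = sin(u)^2, L = -sin(u)/Abs(sin(u)), M = 0, N = -sin(u)^3/Abs(sin(u)), assemble
  H = (EN − 2FM + GL) / (2(EG − F²)) = -sin(u)/Abs(sin(u)).
At (u, v) = (2*pi/5, 2*pi/3): H = -1.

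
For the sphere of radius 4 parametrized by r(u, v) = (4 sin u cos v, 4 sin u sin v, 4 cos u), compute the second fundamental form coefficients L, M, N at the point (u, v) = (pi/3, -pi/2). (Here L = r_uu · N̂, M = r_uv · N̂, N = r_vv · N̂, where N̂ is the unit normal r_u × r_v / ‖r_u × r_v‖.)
L = -4;  M = 0;  N = -3

Compute the unit normal N̂(u, v) = (sin(u)^2*cos(v)/Abs(sin(u)), sin(u)^2*sin(v)/Abs(sin(u)), sin(2*u)/(2*Abs(sin(u)))), and the second partials r_uu, r_uv, r_vv. Take dot products:
  L(u, v) = r_uu · N̂ = -4*sin(u)/Abs(sin(u)),
  M(u, v) = r_uv · N̂ = 0,
  N(u, v) = r_vv · N̂ = -4*sin(u)^3/Abs(sin(u)).
Evaluating at (u, v) = (pi/3, -pi/2):
  L = -4, M = 0, N = -3.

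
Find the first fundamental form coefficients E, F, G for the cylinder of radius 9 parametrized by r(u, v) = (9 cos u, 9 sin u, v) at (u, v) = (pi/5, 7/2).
E = 81;  F = 0;  G = 1

Partials: r_u = (-9*sin(u), 9*cos(u), 0), r_v = (0, 0, 1). As functions of (u, v):
  E = r_u · r_u = 81,
  F = r_u · r_v = 0,
  G = r_v · r_v = 1.
Evaluating at (u, v) = (pi/5, 7/2): E = 81, F = 0, G = 1.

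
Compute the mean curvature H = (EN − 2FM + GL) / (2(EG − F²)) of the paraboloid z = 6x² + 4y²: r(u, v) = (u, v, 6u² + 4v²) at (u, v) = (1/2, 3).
H = 3610*sqrt(613)/375769

With E = 144*u^2 + 1, F = 96*u*v, G = 64*v^2 + 1, L = 12/sqrt(144*u^2 + 64*v^2 + 1), M = 0, N = 8/sqrt(144*u^2 + 64*v^2 + 1), assemble
  H = (EN − 2FM + GL) / (2(EG − F²)) = 2*(288*u^2 + 192*v^2 + 5)/(144*u^2 + 64*v^2 + 1)^(3/2).
At (u, v) = (1/2, 3): H = 3610*sqrt(613)/375769.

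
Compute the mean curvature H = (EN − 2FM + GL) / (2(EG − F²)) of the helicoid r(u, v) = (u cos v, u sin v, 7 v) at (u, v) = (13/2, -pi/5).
H = 0

With E = 1, F = 0, G = u^2 + 49, L = 0, M = -7/sqrt(u^2 + 49), N = 0, assemble
  H = (EN − 2FM + GL) / (2(EG − F²)) = 0.
At (u, v) = (13/2, -pi/5): H = 0.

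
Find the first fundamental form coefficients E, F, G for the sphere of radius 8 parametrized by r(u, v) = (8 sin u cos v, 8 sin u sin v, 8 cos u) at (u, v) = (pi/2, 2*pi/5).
E = 64;  F = 0;  G = 64

Partials: r_u = (8*cos(u)*cos(v), 8*sin(v)*cos(u), -8*sin(u)), r_v = (-8*sin(u)*sin(v), 8*sin(u)*cos(v), 0). As functions of (u, v):
  E = r_u · r_u = 64,
  F = r_u · r_v = 0,
  G = r_v · r_v = 64*sin(u)^2.
Evaluating at (u, v) = (pi/2, 2*pi/5): E = 64, F = 0, G = 64.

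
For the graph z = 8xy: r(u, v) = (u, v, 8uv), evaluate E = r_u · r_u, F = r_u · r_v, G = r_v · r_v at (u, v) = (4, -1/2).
E = 17;  F = -128;  G = 1025

Partials: r_u = (1, 0, 8*v), r_v = (0, 1, 8*u). As functions of (u, v):
  E = r_u · r_u = 64*v^2 + 1,
  F = r_u · r_v = 64*u*v,
  G = r_v · r_v = 64*u^2 + 1.
Evaluating at (u, v) = (4, -1/2): E = 17, F = -128, G = 1025.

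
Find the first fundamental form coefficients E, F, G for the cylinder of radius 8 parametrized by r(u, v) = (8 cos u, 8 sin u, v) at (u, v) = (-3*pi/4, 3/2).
E = 64;  F = 0;  G = 1

Partials: r_u = (-8*sin(u), 8*cos(u), 0), r_v = (0, 0, 1). As functions of (u, v):
  E = r_u · r_u = 64,
  F = r_u · r_v = 0,
  G = r_v · r_v = 1.
Evaluating at (u, v) = (-3*pi/4, 3/2): E = 64, F = 0, G = 1.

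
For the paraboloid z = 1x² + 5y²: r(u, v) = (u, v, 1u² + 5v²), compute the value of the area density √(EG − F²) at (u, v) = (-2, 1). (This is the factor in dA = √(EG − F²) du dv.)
√(EG − F²)|_{(-2, 1)} = 3*sqrt(13)

E = 4*u^2 + 1, F = 20*u*v, G = 100*v^2 + 1, so EG − F² = 4*u^2 + 100*v^2 + 1. Taking the positive square root: √(EG − F²) = sqrt(4*u^2 + 100*v^2 + 1). At (u, v) = (-2, 1): 3*sqrt(13).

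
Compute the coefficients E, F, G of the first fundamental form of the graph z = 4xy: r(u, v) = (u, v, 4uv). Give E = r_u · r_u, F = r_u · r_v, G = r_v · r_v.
E = 16*v^2 + 1;  F = 16*u*v;  G = 16*u^2 + 1

Compute partials: r_u = (1, 0, 4*v), r_v = (0, 1, 4*u). Then
  E = r_u · r_u = 16*v^2 + 1,
  F = r_u · r_v = 16*u*v,
  G = r_v · r_v = 16*u^2 + 1.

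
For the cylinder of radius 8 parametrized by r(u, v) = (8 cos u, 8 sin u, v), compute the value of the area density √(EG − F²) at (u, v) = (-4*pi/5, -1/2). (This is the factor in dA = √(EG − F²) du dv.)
√(EG − F²)|_{(-4*pi/5, -1/2)} = 8

E = 64, F = 0, G = 1, so EG − F² = 64. Taking the positive square root: √(EG − F²) = 8. At (u, v) = (-4*pi/5, -1/2): 8.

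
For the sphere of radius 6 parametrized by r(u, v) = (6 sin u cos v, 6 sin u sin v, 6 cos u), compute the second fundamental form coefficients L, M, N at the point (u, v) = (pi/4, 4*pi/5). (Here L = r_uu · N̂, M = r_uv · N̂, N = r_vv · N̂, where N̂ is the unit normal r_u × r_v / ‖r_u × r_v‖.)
L = -6;  M = 0;  N = -3

Compute the unit normal N̂(u, v) = (sin(u)^2*cos(v)/Abs(sin(u)), sin(u)^2*sin(v)/Abs(sin(u)), sin(2*u)/(2*Abs(sin(u)))), and the second partials r_uu, r_uv, r_vv. Take dot products:
  L(u, v) = r_uu · N̂ = -6*sin(u)/Abs(sin(u)),
  M(u, v) = r_uv · N̂ = 0,
  N(u, v) = r_vv · N̂ = -6*sin(u)^3/Abs(sin(u)).
Evaluating at (u, v) = (pi/4, 4*pi/5):
  L = -6, M = 0, N = -3.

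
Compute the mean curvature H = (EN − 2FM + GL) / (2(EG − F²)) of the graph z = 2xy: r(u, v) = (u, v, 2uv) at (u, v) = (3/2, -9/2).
H = 54*sqrt(91)/8281

With E = 4*v^2 + 1, F = 4*u*v, G = 4*u^2 + 1, L = 0, M = 2/sqrt(4*u^2 + 4*v^2 + 1), N = 0, assemble
  H = (EN − 2FM + GL) / (2(EG − F²)) = -8*u*v/(4*u^2 + 4*v^2 + 1)^(3/2).
At (u, v) = (3/2, -9/2): H = 54*sqrt(91)/8281.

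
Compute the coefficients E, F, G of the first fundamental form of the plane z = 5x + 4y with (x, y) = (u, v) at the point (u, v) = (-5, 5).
E = 26;  F = 20;  G = 17

Partials: r_u = (1, 0, 5), r_v = (0, 1, 4). As functions of (u, v):
  E = r_u · r_u = 26,
  F = r_u · r_v = 20,
  G = r_v · r_v = 17.
Evaluating at (u, v) = (-5, 5): E = 26, F = 20, G = 17.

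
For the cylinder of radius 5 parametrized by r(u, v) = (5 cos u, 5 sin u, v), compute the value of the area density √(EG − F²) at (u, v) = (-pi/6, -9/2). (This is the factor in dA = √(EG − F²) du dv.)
√(EG − F²)|_{(-pi/6, -9/2)} = 5

E = 25, F = 0, G = 1, so EG − F² = 25. Taking the positive square root: √(EG − F²) = 5. At (u, v) = (-pi/6, -9/2): 5.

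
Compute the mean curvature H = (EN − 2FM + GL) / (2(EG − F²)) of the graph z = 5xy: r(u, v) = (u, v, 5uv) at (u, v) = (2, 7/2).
H = -7000*sqrt(181)/884547

With E = 25*v^2 + 1, F = 25*u*v, G = 25*u^2 + 1, L = 0, M = 5/sqrt(25*u^2 + 25*v^2 + 1), N = 0, assemble
  H = (EN − 2FM + GL) / (2(EG − F²)) = -125*u*v/(25*u^2 + 25*v^2 + 1)^(3/2).
At (u, v) = (2, 7/2): H = -7000*sqrt(181)/884547.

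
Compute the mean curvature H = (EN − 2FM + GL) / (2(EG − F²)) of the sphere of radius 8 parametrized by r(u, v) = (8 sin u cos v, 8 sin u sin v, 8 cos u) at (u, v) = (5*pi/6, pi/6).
H = -1/8

With E = 64, F = 0, G = 64*sin(u)^2, L = -8*sin(u)/Abs(sin(u)), M = 0, N = -8*sin(u)^3/Abs(sin(u)), assemble
  H = (EN − 2FM + GL) / (2(EG − F²)) = -sin(u)/(8*Abs(sin(u))).
At (u, v) = (5*pi/6, pi/6): H = -1/8.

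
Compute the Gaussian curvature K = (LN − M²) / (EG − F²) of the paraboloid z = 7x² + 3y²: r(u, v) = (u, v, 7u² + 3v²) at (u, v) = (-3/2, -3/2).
K = 84/273529

Coefficients of the first fundamental form: E = 196*u^2 + 1, F = 84*u*v, G = 36*v^2 + 1.
Coefficients of the second fundamental form: L = 14/sqrt(196*u^2 + 36*v^2 + 1), M = 0, N = 6/sqrt(196*u^2 + 36*v^2 + 1).
Assemble K = (LN − M²)/(EG − F²) = 84/(38416*u^4 + 14112*u^2*v^2 + 392*u^2 + 1296*v^4 + 72*v^2 + 1). At (u, v) = (-3/2, -3/2): K = 84/273529.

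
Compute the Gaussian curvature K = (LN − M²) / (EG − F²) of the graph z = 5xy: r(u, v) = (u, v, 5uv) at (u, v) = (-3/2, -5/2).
K = -100/182329

Coefficients of the first fundamental form: E = 25*v^2 + 1, F = 25*u*v, G = 25*u^2 + 1.
Coefficients of the second fundamental form: L = 0, M = 5/sqrt(25*u^2 + 25*v^2 + 1), N = 0.
Assemble K = (LN − M²)/(EG − F²) = -25/(625*u^4 + 1250*u^2*v^2 + 50*u^2 + 625*v^4 + 50*v^2 + 1). At (u, v) = (-3/2, -5/2): K = -100/182329.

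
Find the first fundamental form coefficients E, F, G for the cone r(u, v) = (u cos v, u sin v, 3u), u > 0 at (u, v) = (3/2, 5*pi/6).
E = 10;  F = 0;  G = 9/4

Partials: r_u = (cos(v), sin(v), 3), r_v = (-u*sin(v), u*cos(v), 0). As functions of (u, v):
  E = r_u · r_u = 10,
  F = r_u · r_v = 0,
  G = r_v · r_v = u^2.
Evaluating at (u, v) = (3/2, 5*pi/6): E = 10, F = 0, G = 9/4.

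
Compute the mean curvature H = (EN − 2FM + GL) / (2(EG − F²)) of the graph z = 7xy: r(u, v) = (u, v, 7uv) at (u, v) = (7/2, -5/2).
H = 2401*sqrt(30)/119790

With E = 49*v^2 + 1, F = 49*u*v, G = 49*u^2 + 1, L = 0, M = 7/sqrt(49*u^2 + 49*v^2 + 1), N = 0, assemble
  H = (EN − 2FM + GL) / (2(EG − F²)) = -343*u*v/(49*u^2 + 49*v^2 + 1)^(3/2).
At (u, v) = (7/2, -5/2): H = 2401*sqrt(30)/119790.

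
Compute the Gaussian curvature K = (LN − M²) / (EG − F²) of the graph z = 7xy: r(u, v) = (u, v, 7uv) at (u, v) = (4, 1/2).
K = -784/10169721

Coefficients of the first fundamental form: E = 49*v^2 + 1, F = 49*u*v, G = 49*u^2 + 1.
Coefficients of the second fundamental form: L = 0, M = 7/sqrt(49*u^2 + 49*v^2 + 1), N = 0.
Assemble K = (LN − M²)/(EG − F²) = -49/(2401*u^4 + 4802*u^2*v^2 + 98*u^2 + 2401*v^4 + 98*v^2 + 1). At (u, v) = (4, 1/2): K = -784/10169721.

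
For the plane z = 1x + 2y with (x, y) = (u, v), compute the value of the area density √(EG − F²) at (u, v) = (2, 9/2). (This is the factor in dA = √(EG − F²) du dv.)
√(EG − F²)|_{(2, 9/2)} = sqrt(6)

E = 2, F = 2, G = 5, so EG − F² = 6. Taking the positive square root: √(EG − F²) = sqrt(6). At (u, v) = (2, 9/2): sqrt(6).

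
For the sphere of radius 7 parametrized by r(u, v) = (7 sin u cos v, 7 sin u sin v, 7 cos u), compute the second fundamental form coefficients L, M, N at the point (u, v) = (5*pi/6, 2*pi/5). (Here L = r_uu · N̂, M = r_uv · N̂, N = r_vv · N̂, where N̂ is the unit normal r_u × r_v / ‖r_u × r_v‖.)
L = -7;  M = 0;  N = -7/4

Compute the unit normal N̂(u, v) = (sin(u)^2*cos(v)/Abs(sin(u)), sin(u)^2*sin(v)/Abs(sin(u)), sin(2*u)/(2*Abs(sin(u)))), and the second partials r_uu, r_uv, r_vv. Take dot products:
  L(u, v) = r_uu · N̂ = -7*sin(u)/Abs(sin(u)),
  M(u, v) = r_uv · N̂ = 0,
  N(u, v) = r_vv · N̂ = -7*sin(u)^3/Abs(sin(u)).
Evaluating at (u, v) = (5*pi/6, 2*pi/5):
  L = -7, M = 0, N = -7/4.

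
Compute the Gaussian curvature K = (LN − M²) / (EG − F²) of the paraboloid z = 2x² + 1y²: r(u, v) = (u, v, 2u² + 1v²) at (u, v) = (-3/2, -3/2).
K = 2/529

Coefficients of the first fundamental form: E = 16*u^2 + 1, F = 8*u*v, G = 4*v^2 + 1.
Coefficients of the second fundamental form: L = 4/sqrt(16*u^2 + 4*v^2 + 1), M = 0, N = 2/sqrt(16*u^2 + 4*v^2 + 1).
Assemble K = (LN − M²)/(EG − F²) = 8/(256*u^4 + 128*u^2*v^2 + 32*u^2 + 16*v^4 + 8*v^2 + 1). At (u, v) = (-3/2, -3/2): K = 2/529.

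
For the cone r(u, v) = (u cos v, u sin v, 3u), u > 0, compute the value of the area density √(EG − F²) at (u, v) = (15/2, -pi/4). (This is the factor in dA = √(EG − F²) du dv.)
√(EG − F²)|_{(15/2, -pi/4)} = 15*sqrt(10)/2

E = 10, F = 0, G = u^2, so EG − F² = 10*u^2. Taking the positive square root: √(EG − F²) = sqrt(10)*Abs(u). At (u, v) = (15/2, -pi/4): 15*sqrt(10)/2.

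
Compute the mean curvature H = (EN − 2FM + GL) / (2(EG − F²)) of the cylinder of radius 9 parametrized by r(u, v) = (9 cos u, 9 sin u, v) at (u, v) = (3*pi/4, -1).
H = -1/18

With E = 81, F = 0, G = 1, L = -9, M = 0, N = 0, assemble
  H = (EN − 2FM + GL) / (2(EG − F²)) = -1/18.
At (u, v) = (3*pi/4, -1): H = -1/18.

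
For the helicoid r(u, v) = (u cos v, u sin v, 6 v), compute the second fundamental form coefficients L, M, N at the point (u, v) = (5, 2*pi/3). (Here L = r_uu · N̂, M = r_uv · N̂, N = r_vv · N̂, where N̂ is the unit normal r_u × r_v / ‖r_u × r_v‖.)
L = 0;  M = -6*sqrt(61)/61;  N = 0

Compute the unit normal N̂(u, v) = (6*sin(v)/sqrt(u^2 + 36), -6*cos(v)/sqrt(u^2 + 36), u/sqrt(u^2 + 36)), and the second partials r_uu, r_uv, r_vv. Take dot products:
  L(u, v) = r_uu · N̂ = 0,
  M(u, v) = r_uv · N̂ = -6/sqrt(u^2 + 36),
  N(u, v) = r_vv · N̂ = 0.
Evaluating at (u, v) = (5, 2*pi/3):
  L = 0, M = -6*sqrt(61)/61, N = 0.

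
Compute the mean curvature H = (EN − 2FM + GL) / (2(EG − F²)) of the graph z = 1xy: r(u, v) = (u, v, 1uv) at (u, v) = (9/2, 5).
H = -36*sqrt(185)/6845

With E = v^2 + 1, F = u*v, G = u^2 + 1, L = 0, M = 1/sqrt(u^2 + v^2 + 1), N = 0, assemble
  H = (EN − 2FM + GL) / (2(EG − F²)) = -u*v/(u^2 + v^2 + 1)^(3/2).
At (u, v) = (9/2, 5): H = -36*sqrt(185)/6845.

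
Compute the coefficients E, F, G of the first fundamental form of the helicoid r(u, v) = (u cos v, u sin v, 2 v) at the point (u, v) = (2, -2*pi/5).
E = 1;  F = 0;  G = 8

Partials: r_u = (cos(v), sin(v), 0), r_v = (-u*sin(v), u*cos(v), 2). As functions of (u, v):
  E = r_u · r_u = 1,
  F = r_u · r_v = 0,
  G = r_v · r_v = u^2 + 4.
Evaluating at (u, v) = (2, -2*pi/5): E = 1, F = 0, G = 8.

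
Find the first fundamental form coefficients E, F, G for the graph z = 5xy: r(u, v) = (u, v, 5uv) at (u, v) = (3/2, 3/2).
E = 229/4;  F = 225/4;  G = 229/4

Partials: r_u = (1, 0, 5*v), r_v = (0, 1, 5*u). As functions of (u, v):
  E = r_u · r_u = 25*v^2 + 1,
  F = r_u · r_v = 25*u*v,
  G = r_v · r_v = 25*u^2 + 1.
Evaluating at (u, v) = (3/2, 3/2): E = 229/4, F = 225/4, G = 229/4.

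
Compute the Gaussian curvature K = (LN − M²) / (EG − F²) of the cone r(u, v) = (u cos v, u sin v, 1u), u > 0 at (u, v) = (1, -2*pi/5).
K = 0

Coefficients of the first fundamental form: E = 2, F = 0, G = u^2.
Coefficients of the second fundamental form: L = 0, M = 0, N = sqrt(2)*u^2/(2*Abs(u)).
Assemble K = (LN − M²)/(EG − F²) = 0. At (u, v) = (1, -2*pi/5): K = 0.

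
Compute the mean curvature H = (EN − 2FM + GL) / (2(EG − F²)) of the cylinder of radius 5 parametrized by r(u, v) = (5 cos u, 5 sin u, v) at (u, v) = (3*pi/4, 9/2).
H = -1/10

With E = 25, F = 0, G = 1, L = -5, M = 0, N = 0, assemble
  H = (EN − 2FM + GL) / (2(EG − F²)) = -1/10.
At (u, v) = (3*pi/4, 9/2): H = -1/10.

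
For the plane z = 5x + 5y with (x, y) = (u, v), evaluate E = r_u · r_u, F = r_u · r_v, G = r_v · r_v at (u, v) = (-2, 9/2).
E = 26;  F = 25;  G = 26

Partials: r_u = (1, 0, 5), r_v = (0, 1, 5). As functions of (u, v):
  E = r_u · r_u = 26,
  F = r_u · r_v = 25,
  G = r_v · r_v = 26.
Evaluating at (u, v) = (-2, 9/2): E = 26, F = 25, G = 26.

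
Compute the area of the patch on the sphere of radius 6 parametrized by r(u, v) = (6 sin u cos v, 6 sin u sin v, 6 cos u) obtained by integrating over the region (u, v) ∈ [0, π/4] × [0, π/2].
Area = 9*pi*(2 - sqrt(2))

Area = ∫∫ √(EG − F²) du dv with √(EG − F²) = 36*Abs(sin(u)). Integrating over [0, π/4] × [0, π/2] gives 9*pi*(2 - sqrt(2)).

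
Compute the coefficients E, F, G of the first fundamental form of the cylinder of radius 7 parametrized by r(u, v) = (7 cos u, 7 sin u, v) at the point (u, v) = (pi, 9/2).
E = 49;  F = 0;  G = 1

Partials: r_u = (-7*sin(u), 7*cos(u), 0), r_v = (0, 0, 1). As functions of (u, v):
  E = r_u · r_u = 49,
  F = r_u · r_v = 0,
  G = r_v · r_v = 1.
Evaluating at (u, v) = (pi, 9/2): E = 49, F = 0, G = 1.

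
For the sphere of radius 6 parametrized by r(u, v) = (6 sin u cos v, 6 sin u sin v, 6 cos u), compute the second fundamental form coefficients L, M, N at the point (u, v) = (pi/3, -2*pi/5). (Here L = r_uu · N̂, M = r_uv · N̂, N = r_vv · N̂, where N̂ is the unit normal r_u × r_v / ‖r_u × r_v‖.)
L = -6;  M = 0;  N = -9/2

Compute the unit normal N̂(u, v) = (sin(u)^2*cos(v)/Abs(sin(u)), sin(u)^2*sin(v)/Abs(sin(u)), sin(2*u)/(2*Abs(sin(u)))), and the second partials r_uu, r_uv, r_vv. Take dot products:
  L(u, v) = r_uu · N̂ = -6*sin(u)/Abs(sin(u)),
  M(u, v) = r_uv · N̂ = 0,
  N(u, v) = r_vv · N̂ = -6*sin(u)^3/Abs(sin(u)).
Evaluating at (u, v) = (pi/3, -2*pi/5):
  L = -6, M = 0, N = -9/2.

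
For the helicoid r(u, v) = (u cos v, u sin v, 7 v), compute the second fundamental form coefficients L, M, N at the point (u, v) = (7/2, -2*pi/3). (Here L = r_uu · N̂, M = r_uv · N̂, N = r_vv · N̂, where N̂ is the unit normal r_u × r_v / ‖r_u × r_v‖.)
L = 0;  M = -2*sqrt(5)/5;  N = 0

Compute the unit normal N̂(u, v) = (7*sin(v)/sqrt(u^2 + 49), -7*cos(v)/sqrt(u^2 + 49), u/sqrt(u^2 + 49)), and the second partials r_uu, r_uv, r_vv. Take dot products:
  L(u, v) = r_uu · N̂ = 0,
  M(u, v) = r_uv · N̂ = -7/sqrt(u^2 + 49),
  N(u, v) = r_vv · N̂ = 0.
Evaluating at (u, v) = (7/2, -2*pi/3):
  L = 0, M = -2*sqrt(5)/5, N = 0.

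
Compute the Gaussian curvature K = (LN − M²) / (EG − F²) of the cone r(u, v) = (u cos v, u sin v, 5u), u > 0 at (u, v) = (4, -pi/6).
K = 0

Coefficients of the first fundamental form: E = 26, F = 0, G = u^2.
Coefficients of the second fundamental form: L = 0, M = 0, N = 5*sqrt(26)*u^2/(26*Abs(u)).
Assemble K = (LN − M²)/(EG − F²) = 0. At (u, v) = (4, -pi/6): K = 0.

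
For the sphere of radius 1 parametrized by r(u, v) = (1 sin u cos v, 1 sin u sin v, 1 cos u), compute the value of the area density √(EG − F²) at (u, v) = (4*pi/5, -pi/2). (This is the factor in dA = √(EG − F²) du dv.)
√(EG − F²)|_{(4*pi/5, -pi/2)} = sqrt(10 - 2*sqrt(5))/4

E = 1, F = 0, G = sin(u)^2, so EG − F² = sin(u)^2. Taking the positive square root: √(EG − F²) = Abs(sin(u)). At (u, v) = (4*pi/5, -pi/2): sqrt(10 - 2*sqrt(5))/4.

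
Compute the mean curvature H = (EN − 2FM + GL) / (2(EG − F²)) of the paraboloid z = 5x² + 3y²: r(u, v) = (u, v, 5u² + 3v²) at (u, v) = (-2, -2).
H = 1928*sqrt(545)/297025

With E = 100*u^2 + 1, F = 60*u*v, G = 36*v^2 + 1, L = 10/sqrt(100*u^2 + 36*v^2 + 1), M = 0, N = 6/sqrt(100*u^2 + 36*v^2 + 1), assemble
  H = (EN − 2FM + GL) / (2(EG − F²)) = 4*(75*u^2 + 45*v^2 + 2)/(100*u^2 + 36*v^2 + 1)^(3/2).
At (u, v) = (-2, -2): H = 1928*sqrt(545)/297025.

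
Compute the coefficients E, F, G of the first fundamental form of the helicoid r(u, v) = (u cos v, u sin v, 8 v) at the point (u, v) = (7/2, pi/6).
E = 1;  F = 0;  G = 305/4

Partials: r_u = (cos(v), sin(v), 0), r_v = (-u*sin(v), u*cos(v), 8). As functions of (u, v):
  E = r_u · r_u = 1,
  F = r_u · r_v = 0,
  G = r_v · r_v = u^2 + 64.
Evaluating at (u, v) = (7/2, pi/6): E = 1, F = 0, G = 305/4.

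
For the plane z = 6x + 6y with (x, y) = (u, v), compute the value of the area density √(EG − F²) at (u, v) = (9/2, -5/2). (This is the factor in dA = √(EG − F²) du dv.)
√(EG − F²)|_{(9/2, -5/2)} = sqrt(73)

E = 37, F = 36, G = 37, so EG − F² = 73. Taking the positive square root: √(EG − F²) = sqrt(73). At (u, v) = (9/2, -5/2): sqrt(73).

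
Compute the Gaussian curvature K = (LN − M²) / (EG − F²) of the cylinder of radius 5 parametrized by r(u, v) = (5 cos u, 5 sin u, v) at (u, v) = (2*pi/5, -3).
K = 0

Coefficients of the first fundamental form: E = 25, F = 0, G = 1.
Coefficients of the second fundamental form: L = -5, M = 0, N = 0.
Assemble K = (LN − M²)/(EG − F²) = 0. At (u, v) = (2*pi/5, -3): K = 0.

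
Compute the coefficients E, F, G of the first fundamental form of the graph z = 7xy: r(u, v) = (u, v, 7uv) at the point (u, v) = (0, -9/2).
E = 3973/4;  F = 0;  G = 1

Partials: r_u = (1, 0, 7*v), r_v = (0, 1, 7*u). As functions of (u, v):
  E = r_u · r_u = 49*v^2 + 1,
  F = r_u · r_v = 49*u*v,
  G = r_v · r_v = 49*u^2 + 1.
Evaluating at (u, v) = (0, -9/2): E = 3973/4, F = 0, G = 1.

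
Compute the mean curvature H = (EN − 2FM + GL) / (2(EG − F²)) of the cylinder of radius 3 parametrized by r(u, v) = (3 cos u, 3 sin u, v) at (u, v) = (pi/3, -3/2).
H = -1/6

With E = 9, F = 0, G = 1, L = -3, M = 0, N = 0, assemble
  H = (EN − 2FM + GL) / (2(EG − F²)) = -1/6.
At (u, v) = (pi/3, -3/2): H = -1/6.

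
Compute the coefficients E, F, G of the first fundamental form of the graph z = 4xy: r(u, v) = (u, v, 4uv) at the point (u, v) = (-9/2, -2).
E = 65;  F = 144;  G = 325

Partials: r_u = (1, 0, 4*v), r_v = (0, 1, 4*u). As functions of (u, v):
  E = r_u · r_u = 16*v^2 + 1,
  F = r_u · r_v = 16*u*v,
  G = r_v · r_v = 16*u^2 + 1.
Evaluating at (u, v) = (-9/2, -2): E = 65, F = 144, G = 325.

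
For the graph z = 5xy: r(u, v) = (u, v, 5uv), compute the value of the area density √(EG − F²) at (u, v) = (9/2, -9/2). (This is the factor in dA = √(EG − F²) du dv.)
√(EG − F²)|_{(9/2, -9/2)} = sqrt(4054)/2

E = 25*v^2 + 1, F = 25*u*v, G = 25*u^2 + 1, so EG − F² = 25*u^2 + 25*v^2 + 1. Taking the positive square root: √(EG − F²) = sqrt(25*u^2 + 25*v^2 + 1). At (u, v) = (9/2, -9/2): sqrt(4054)/2.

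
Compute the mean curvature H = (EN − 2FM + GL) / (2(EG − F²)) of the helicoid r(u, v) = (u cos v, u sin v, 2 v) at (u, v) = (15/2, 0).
H = 0

With E = 1, F = 0, G = u^2 + 4, L = 0, M = -2/sqrt(u^2 + 4), N = 0, assemble
  H = (EN − 2FM + GL) / (2(EG − F²)) = 0.
At (u, v) = (15/2, 0): H = 0.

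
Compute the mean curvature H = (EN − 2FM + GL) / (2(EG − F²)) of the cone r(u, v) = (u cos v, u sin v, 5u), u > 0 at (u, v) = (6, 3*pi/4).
H = 5*sqrt(26)/312

With E = 26, F = 0, G = u^2, L = 0, M = 0, N = 5*sqrt(26)*u^2/(26*Abs(u)), assemble
  H = (EN − 2FM + GL) / (2(EG − F²)) = 5*sqrt(26)/(52*Abs(u)).
At (u, v) = (6, 3*pi/4): H = 5*sqrt(26)/312.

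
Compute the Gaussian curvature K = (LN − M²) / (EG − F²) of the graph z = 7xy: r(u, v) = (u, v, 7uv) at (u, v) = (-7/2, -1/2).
K = -196/1505529

Coefficients of the first fundamental form: E = 49*v^2 + 1, F = 49*u*v, G = 49*u^2 + 1.
Coefficients of the second fundamental form: L = 0, M = 7/sqrt(49*u^2 + 49*v^2 + 1), N = 0.
Assemble K = (LN − M²)/(EG − F²) = -49/(2401*u^4 + 4802*u^2*v^2 + 98*u^2 + 2401*v^4 + 98*v^2 + 1). At (u, v) = (-7/2, -1/2): K = -196/1505529.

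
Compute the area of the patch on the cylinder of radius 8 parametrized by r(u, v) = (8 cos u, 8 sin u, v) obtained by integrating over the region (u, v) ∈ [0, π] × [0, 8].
Area = 64*pi

Area = ∫∫ √(EG − F²) du dv with √(EG − F²) = 8. Integrating over [0, π] × [0, 8] gives 64*pi.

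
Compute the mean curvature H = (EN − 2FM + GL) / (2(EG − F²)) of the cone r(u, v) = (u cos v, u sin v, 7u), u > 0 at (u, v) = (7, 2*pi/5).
H = sqrt(2)/20

With E = 50, F = 0, G = u^2, L = 0, M = 0, N = 7*sqrt(2)*u^2/(10*Abs(u)), assemble
  H = (EN − 2FM + GL) / (2(EG − F²)) = 7*sqrt(2)/(20*Abs(u)).
At (u, v) = (7, 2*pi/5): H = sqrt(2)/20.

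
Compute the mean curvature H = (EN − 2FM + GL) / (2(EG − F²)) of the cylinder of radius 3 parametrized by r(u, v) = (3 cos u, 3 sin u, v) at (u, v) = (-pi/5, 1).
H = -1/6

With E = 9, F = 0, G = 1, L = -3, M = 0, N = 0, assemble
  H = (EN − 2FM + GL) / (2(EG − F²)) = -1/6.
At (u, v) = (-pi/5, 1): H = -1/6.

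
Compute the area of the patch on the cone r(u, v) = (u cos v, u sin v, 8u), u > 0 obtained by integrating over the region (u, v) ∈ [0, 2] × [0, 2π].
Area = 4*sqrt(65)*pi

Area = ∫∫ √(EG − F²) du dv with √(EG − F²) = sqrt(65)*Abs(u). Integrating over [0, 2] × [0, 2π] gives 4*sqrt(65)*pi.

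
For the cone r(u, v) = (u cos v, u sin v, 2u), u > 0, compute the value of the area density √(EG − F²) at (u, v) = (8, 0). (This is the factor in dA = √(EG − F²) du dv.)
√(EG − F²)|_{(8, 0)} = 8*sqrt(5)

E = 5, F = 0, G = u^2, so EG − F² = 5*u^2. Taking the positive square root: √(EG − F²) = sqrt(5)*Abs(u). At (u, v) = (8, 0): 8*sqrt(5).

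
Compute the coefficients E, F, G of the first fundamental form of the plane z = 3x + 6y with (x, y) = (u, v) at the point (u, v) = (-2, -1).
E = 10;  F = 18;  G = 37

Partials: r_u = (1, 0, 3), r_v = (0, 1, 6). As functions of (u, v):
  E = r_u · r_u = 10,
  F = r_u · r_v = 18,
  G = r_v · r_v = 37.
Evaluating at (u, v) = (-2, -1): E = 10, F = 18, G = 37.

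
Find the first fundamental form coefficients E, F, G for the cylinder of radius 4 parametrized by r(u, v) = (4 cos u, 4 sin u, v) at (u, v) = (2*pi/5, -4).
E = 16;  F = 0;  G = 1

Partials: r_u = (-4*sin(u), 4*cos(u), 0), r_v = (0, 0, 1). As functions of (u, v):
  E = r_u · r_u = 16,
  F = r_u · r_v = 0,
  G = r_v · r_v = 1.
Evaluating at (u, v) = (2*pi/5, -4): E = 16, F = 0, G = 1.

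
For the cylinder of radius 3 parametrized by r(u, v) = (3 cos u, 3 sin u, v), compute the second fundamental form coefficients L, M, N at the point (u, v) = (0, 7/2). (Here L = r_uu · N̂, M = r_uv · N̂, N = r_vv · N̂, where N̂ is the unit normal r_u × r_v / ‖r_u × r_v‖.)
L = -3;  M = 0;  N = 0

Compute the unit normal N̂(u, v) = (cos(u), sin(u), 0), and the second partials r_uu, r_uv, r_vv. Take dot products:
  L(u, v) = r_uu · N̂ = -3,
  M(u, v) = r_uv · N̂ = 0,
  N(u, v) = r_vv · N̂ = 0.
Evaluating at (u, v) = (0, 7/2):
  L = -3, M = 0, N = 0.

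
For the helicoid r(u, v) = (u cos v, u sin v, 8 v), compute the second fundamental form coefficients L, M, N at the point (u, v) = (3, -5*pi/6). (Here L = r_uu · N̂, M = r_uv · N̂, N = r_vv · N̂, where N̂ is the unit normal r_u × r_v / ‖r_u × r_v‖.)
L = 0;  M = -8*sqrt(73)/73;  N = 0

Compute the unit normal N̂(u, v) = (8*sin(v)/sqrt(u^2 + 64), -8*cos(v)/sqrt(u^2 + 64), u/sqrt(u^2 + 64)), and the second partials r_uu, r_uv, r_vv. Take dot products:
  L(u, v) = r_uu · N̂ = 0,
  M(u, v) = r_uv · N̂ = -8/sqrt(u^2 + 64),
  N(u, v) = r_vv · N̂ = 0.
Evaluating at (u, v) = (3, -5*pi/6):
  L = 0, M = -8*sqrt(73)/73, N = 0.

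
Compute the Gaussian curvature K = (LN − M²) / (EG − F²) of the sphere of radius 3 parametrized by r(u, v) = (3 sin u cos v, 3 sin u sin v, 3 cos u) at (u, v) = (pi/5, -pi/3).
K = 1/9

Coefficients of the first fundamental form: E = 9, F = 0, G = 9*sin(u)^2.
Coefficients of the second fundamental form: L = -3*sin(u)/Abs(sin(u)), M = 0, N = -3*sin(u)^3/Abs(sin(u)).
Assemble K = (LN − M²)/(EG − F²) = 1/9. At (u, v) = (pi/5, -pi/3): K = 1/9.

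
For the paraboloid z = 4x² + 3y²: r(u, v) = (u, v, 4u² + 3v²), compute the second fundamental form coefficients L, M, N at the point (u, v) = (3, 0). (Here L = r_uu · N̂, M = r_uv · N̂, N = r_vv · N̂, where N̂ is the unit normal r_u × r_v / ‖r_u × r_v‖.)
L = 8*sqrt(577)/577;  M = 0;  N = 6*sqrt(577)/577

Compute the unit normal N̂(u, v) = (-8*u/sqrt(64*u^2 + 36*v^2 + 1), -6*v/sqrt(64*u^2 + 36*v^2 + 1), 1/sqrt(64*u^2 + 36*v^2 + 1)), and the second partials r_uu, r_uv, r_vv. Take dot products:
  L(u, v) = r_uu · N̂ = 8/sqrt(64*u^2 + 36*v^2 + 1),
  M(u, v) = r_uv · N̂ = 0,
  N(u, v) = r_vv · N̂ = 6/sqrt(64*u^2 + 36*v^2 + 1).
Evaluating at (u, v) = (3, 0):
  L = 8*sqrt(577)/577, M = 0, N = 6*sqrt(577)/577.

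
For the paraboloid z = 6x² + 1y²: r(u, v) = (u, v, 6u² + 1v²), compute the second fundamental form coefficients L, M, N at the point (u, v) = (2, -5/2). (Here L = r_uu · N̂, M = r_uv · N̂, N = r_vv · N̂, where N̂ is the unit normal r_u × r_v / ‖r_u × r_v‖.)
L = 6*sqrt(602)/301;  M = 0;  N = sqrt(602)/301

Compute the unit normal N̂(u, v) = (-12*u/sqrt(144*u^2 + 4*v^2 + 1), -2*v/sqrt(144*u^2 + 4*v^2 + 1), 1/sqrt(144*u^2 + 4*v^2 + 1)), and the second partials r_uu, r_uv, r_vv. Take dot products:
  L(u, v) = r_uu · N̂ = 12/sqrt(144*u^2 + 4*v^2 + 1),
  M(u, v) = r_uv · N̂ = 0,
  N(u, v) = r_vv · N̂ = 2/sqrt(144*u^2 + 4*v^2 + 1).
Evaluating at (u, v) = (2, -5/2):
  L = 6*sqrt(602)/301, M = 0, N = sqrt(602)/301.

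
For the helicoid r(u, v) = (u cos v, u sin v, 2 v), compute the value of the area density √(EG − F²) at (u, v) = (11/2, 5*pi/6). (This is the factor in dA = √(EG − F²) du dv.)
√(EG − F²)|_{(11/2, 5*pi/6)} = sqrt(137)/2

E = 1, F = 0, G = u^2 + 4, so EG − F² = u^2 + 4. Taking the positive square root: √(EG − F²) = sqrt(u^2 + 4). At (u, v) = (11/2, 5*pi/6): sqrt(137)/2.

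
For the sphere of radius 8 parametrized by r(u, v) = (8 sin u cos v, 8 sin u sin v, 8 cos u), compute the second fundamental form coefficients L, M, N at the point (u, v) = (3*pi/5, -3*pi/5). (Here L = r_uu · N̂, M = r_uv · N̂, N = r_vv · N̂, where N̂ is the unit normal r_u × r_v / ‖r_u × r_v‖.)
L = -8;  M = 0;  N = -5 - sqrt(5)

Compute the unit normal N̂(u, v) = (sin(u)^2*cos(v)/Abs(sin(u)), sin(u)^2*sin(v)/Abs(sin(u)), sin(2*u)/(2*Abs(sin(u)))), and the second partials r_uu, r_uv, r_vv. Take dot products:
  L(u, v) = r_uu · N̂ = -8*sin(u)/Abs(sin(u)),
  M(u, v) = r_uv · N̂ = 0,
  N(u, v) = r_vv · N̂ = -8*sin(u)^3/Abs(sin(u)).
Evaluating at (u, v) = (3*pi/5, -3*pi/5):
  L = -8, M = 0, N = -5 - sqrt(5).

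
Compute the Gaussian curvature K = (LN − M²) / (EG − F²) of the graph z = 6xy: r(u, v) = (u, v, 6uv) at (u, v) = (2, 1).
K = -36/32761

Coefficients of the first fundamental form: E = 36*v^2 + 1, F = 36*u*v, G = 36*u^2 + 1.
Coefficients of the second fundamental form: L = 0, M = 6/sqrt(36*u^2 + 36*v^2 + 1), N = 0.
Assemble K = (LN − M²)/(EG − F²) = -36/(1296*u^4 + 2592*u^2*v^2 + 72*u^2 + 1296*v^4 + 72*v^2 + 1). At (u, v) = (2, 1): K = -36/32761.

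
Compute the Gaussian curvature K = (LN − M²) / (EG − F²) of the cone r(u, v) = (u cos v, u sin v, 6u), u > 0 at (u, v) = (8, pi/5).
K = 0

Coefficients of the first fundamental form: E = 37, F = 0, G = u^2.
Coefficients of the second fundamental form: L = 0, M = 0, N = 6*sqrt(37)*u^2/(37*Abs(u)).
Assemble K = (LN − M²)/(EG − F²) = 0. At (u, v) = (8, pi/5): K = 0.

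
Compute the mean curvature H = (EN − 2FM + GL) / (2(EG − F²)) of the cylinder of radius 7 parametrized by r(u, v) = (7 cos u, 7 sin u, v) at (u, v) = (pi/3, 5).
H = -1/14

With E = 49, F = 0, G = 1, L = -7, M = 0, N = 0, assemble
  H = (EN − 2FM + GL) / (2(EG − F²)) = -1/14.
At (u, v) = (pi/3, 5): H = -1/14.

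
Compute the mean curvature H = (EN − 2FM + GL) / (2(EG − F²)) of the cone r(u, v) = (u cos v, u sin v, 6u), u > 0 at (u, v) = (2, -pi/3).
H = 3*sqrt(37)/74

With E = 37, F = 0, G = u^2, L = 0, M = 0, N = 6*sqrt(37)*u^2/(37*Abs(u)), assemble
  H = (EN − 2FM + GL) / (2(EG − F²)) = 3*sqrt(37)/(37*Abs(u)).
At (u, v) = (2, -pi/3): H = 3*sqrt(37)/74.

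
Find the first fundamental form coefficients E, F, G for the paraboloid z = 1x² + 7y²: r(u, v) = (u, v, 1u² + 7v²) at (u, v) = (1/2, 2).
E = 2;  F = 28;  G = 785

Partials: r_u = (1, 0, 2*u), r_v = (0, 1, 14*v). As functions of (u, v):
  E = r_u · r_u = 4*u^2 + 1,
  F = r_u · r_v = 28*u*v,
  G = r_v · r_v = 196*v^2 + 1.
Evaluating at (u, v) = (1/2, 2): E = 2, F = 28, G = 785.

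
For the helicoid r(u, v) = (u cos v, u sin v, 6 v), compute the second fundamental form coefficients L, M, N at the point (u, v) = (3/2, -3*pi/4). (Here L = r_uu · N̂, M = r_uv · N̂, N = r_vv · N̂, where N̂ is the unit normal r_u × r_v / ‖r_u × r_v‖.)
L = 0;  M = -4*sqrt(17)/17;  N = 0

Compute the unit normal N̂(u, v) = (6*sin(v)/sqrt(u^2 + 36), -6*cos(v)/sqrt(u^2 + 36), u/sqrt(u^2 + 36)), and the second partials r_uu, r_uv, r_vv. Take dot products:
  L(u, v) = r_uu · N̂ = 0,
  M(u, v) = r_uv · N̂ = -6/sqrt(u^2 + 36),
  N(u, v) = r_vv · N̂ = 0.
Evaluating at (u, v) = (3/2, -3*pi/4):
  L = 0, M = -4*sqrt(17)/17, N = 0.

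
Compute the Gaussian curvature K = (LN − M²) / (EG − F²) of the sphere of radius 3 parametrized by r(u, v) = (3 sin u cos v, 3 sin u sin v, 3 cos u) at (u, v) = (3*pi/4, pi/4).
K = 1/9

Coefficients of the first fundamental form: E = 9, F = 0, G = 9*sin(u)^2.
Coefficients of the second fundamental form: L = -3*sin(u)/Abs(sin(u)), M = 0, N = -3*sin(u)^3/Abs(sin(u)).
Assemble K = (LN − M²)/(EG − F²) = 1/9. At (u, v) = (3*pi/4, pi/4): K = 1/9.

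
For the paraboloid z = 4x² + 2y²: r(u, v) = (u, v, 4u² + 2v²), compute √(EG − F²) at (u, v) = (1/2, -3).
√(EG − F²)|_{(1/2, -3)} = sqrt(161)

E = 64*u^2 + 1, F = 32*u*v, G = 16*v^2 + 1; EG − F² = 64*u^2 + 16*v^2 + 1; √(EG − F²) = sqrt(64*u^2 + 16*v^2 + 1). At the given point: sqrt(161).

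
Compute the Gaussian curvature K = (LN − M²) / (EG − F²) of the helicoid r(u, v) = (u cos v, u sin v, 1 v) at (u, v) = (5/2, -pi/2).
K = -16/841

Coefficients of the first fundamental form: E = 1, F = 0, G = u^2 + 1.
Coefficients of the second fundamental form: L = 0, M = -1/sqrt(u^2 + 1), N = 0.
Assemble K = (LN − M²)/(EG − F²) = -1/(u^2 + 1)^2. At (u, v) = (5/2, -pi/2): K = -16/841.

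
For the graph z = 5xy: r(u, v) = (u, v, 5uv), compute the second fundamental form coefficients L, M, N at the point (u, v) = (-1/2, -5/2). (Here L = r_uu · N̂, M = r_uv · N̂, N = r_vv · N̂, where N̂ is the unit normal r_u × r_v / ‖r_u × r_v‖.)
L = 0;  M = 5*sqrt(654)/327;  N = 0

Compute the unit normal N̂(u, v) = (-5*v/sqrt(25*u^2 + 25*v^2 + 1), -5*u/sqrt(25*u^2 + 25*v^2 + 1), 1/sqrt(25*u^2 + 25*v^2 + 1)), and the second partials r_uu, r_uv, r_vv. Take dot products:
  L(u, v) = r_uu · N̂ = 0,
  M(u, v) = r_uv · N̂ = 5/sqrt(25*u^2 + 25*v^2 + 1),
  N(u, v) = r_vv · N̂ = 0.
Evaluating at (u, v) = (-1/2, -5/2):
  L = 0, M = 5*sqrt(654)/327, N = 0.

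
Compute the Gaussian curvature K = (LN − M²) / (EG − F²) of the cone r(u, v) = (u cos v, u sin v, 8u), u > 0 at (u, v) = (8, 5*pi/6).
K = 0

Coefficients of the first fundamental form: E = 65, F = 0, G = u^2.
Coefficients of the second fundamental form: L = 0, M = 0, N = 8*sqrt(65)*u^2/(65*Abs(u)).
Assemble K = (LN − M²)/(EG − F²) = 0. At (u, v) = (8, 5*pi/6): K = 0.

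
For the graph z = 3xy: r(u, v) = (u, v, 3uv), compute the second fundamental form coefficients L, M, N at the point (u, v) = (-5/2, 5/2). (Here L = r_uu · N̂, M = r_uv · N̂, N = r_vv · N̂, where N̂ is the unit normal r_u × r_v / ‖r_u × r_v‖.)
L = 0;  M = 3*sqrt(454)/227;  N = 0

Compute the unit normal N̂(u, v) = (-3*v/sqrt(9*u^2 + 9*v^2 + 1), -3*u/sqrt(9*u^2 + 9*v^2 + 1), 1/sqrt(9*u^2 + 9*v^2 + 1)), and the second partials r_uu, r_uv, r_vv. Take dot products:
  L(u, v) = r_uu · N̂ = 0,
  M(u, v) = r_uv · N̂ = 3/sqrt(9*u^2 + 9*v^2 + 1),
  N(u, v) = r_vv · N̂ = 0.
Evaluating at (u, v) = (-5/2, 5/2):
  L = 0, M = 3*sqrt(454)/227, N = 0.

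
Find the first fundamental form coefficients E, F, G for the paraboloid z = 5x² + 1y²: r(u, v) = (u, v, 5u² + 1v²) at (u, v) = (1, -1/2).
E = 101;  F = -10;  G = 2

Partials: r_u = (1, 0, 10*u), r_v = (0, 1, 2*v). As functions of (u, v):
  E = r_u · r_u = 100*u^2 + 1,
  F = r_u · r_v = 20*u*v,
  G = r_v · r_v = 4*v^2 + 1.
Evaluating at (u, v) = (1, -1/2): E = 101, F = -10, G = 2.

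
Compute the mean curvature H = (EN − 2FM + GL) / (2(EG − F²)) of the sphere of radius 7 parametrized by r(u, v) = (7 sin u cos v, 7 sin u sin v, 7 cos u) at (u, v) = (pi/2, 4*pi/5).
H = -1/7

With E = 49, F = 0, G = 49*sin(u)^2, L = -7*sin(u)/Abs(sin(u)), M = 0, N = -7*sin(u)^3/Abs(sin(u)), assemble
  H = (EN − 2FM + GL) / (2(EG − F²)) = -sin(u)/(7*Abs(sin(u))).
At (u, v) = (pi/2, 4*pi/5): H = -1/7.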